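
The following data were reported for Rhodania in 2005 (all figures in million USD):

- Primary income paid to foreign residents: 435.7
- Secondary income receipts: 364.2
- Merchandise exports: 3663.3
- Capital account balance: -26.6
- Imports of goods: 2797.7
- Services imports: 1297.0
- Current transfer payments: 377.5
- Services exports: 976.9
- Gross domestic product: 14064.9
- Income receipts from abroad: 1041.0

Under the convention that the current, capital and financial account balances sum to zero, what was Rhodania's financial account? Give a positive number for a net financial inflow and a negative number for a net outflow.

-1110.9

Goods balance = 3663.3 - 2797.7 = 865.6
Services balance = 976.9 - 1297.0 = -320.1
Trade balance (goods + services) = 865.6 + (-320.1) = 545.5
Net primary income = 1041.0 - 435.7 = 605.3
Net secondary income = 364.2 - 377.5 = -13.3
Current account = 545.5 + 605.3 + (-13.3) = 1137.5
Financial account = -(1137.5 + (-26.6)) = -1110.9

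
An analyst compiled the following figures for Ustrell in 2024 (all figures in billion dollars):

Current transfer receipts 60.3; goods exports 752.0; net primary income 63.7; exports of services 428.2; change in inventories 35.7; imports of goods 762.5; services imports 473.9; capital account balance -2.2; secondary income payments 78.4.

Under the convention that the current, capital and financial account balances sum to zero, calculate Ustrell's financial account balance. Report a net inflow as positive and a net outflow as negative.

Goods balance = 752.0 - 762.5 = -10.5
Services balance = 428.2 - 473.9 = -45.7
Trade balance (goods + services) = -10.5 + (-45.7) = -56.2
Net primary income = 63.7
Net secondary income = 60.3 - 78.4 = -18.1
Current account = -56.2 + 63.7 + (-18.1) = -10.6
Financial account = -(-10.6 + (-2.2)) = 12.8

12.8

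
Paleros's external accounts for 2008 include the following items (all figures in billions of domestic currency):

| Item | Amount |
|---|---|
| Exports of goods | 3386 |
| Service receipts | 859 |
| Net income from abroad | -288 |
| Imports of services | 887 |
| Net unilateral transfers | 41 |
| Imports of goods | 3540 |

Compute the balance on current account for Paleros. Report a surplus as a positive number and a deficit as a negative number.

Goods balance = 3386 - 3540 = -154
Services balance = 859 - 887 = -28
Trade balance (goods + services) = -154 + (-28) = -182
Net primary income = -288
Net secondary income = 41
Current account = -182 + (-288) + 41 = -429

-429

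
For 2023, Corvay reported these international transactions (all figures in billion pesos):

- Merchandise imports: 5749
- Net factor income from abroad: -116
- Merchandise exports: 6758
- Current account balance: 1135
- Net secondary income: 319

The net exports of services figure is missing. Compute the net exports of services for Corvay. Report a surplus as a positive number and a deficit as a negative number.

-77

Current account = goods balance + services balance + net primary income + net secondary income
Sum of the known components = 1212
Net exports of services = CA - (known components) = 1135 - 1212 = -77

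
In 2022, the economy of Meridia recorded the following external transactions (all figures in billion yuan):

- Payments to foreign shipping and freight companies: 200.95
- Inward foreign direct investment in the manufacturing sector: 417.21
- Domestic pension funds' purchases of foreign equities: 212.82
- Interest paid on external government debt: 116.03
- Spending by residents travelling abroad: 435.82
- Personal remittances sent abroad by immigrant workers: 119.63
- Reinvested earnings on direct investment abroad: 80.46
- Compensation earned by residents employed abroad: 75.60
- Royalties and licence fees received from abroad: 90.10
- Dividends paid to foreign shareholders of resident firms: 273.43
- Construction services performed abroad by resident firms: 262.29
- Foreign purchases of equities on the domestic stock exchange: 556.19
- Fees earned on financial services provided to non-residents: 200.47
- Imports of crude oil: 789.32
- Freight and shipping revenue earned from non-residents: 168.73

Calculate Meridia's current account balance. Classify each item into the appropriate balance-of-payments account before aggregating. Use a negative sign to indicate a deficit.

Goods: -789.32
Services: 262.29 - 435.82 - 200.95 + 200.47 + 90.10 + 168.73 = 84.82
Primary income: 80.46 - 273.43 - 116.03 + 75.60 = -233.40
Secondary income: -119.63
Current account = (-789.32) + 84.82 + (-233.40) + (-119.63) = -1057.53
(Excluded from the current account — financial account: inward foreign direct investment in the manufacturing sector 417.21, domestic pension funds' purchases of foreign equities 212.82, foreign purchases of equities on the domestic stock exchange 556.19.)

-1057.53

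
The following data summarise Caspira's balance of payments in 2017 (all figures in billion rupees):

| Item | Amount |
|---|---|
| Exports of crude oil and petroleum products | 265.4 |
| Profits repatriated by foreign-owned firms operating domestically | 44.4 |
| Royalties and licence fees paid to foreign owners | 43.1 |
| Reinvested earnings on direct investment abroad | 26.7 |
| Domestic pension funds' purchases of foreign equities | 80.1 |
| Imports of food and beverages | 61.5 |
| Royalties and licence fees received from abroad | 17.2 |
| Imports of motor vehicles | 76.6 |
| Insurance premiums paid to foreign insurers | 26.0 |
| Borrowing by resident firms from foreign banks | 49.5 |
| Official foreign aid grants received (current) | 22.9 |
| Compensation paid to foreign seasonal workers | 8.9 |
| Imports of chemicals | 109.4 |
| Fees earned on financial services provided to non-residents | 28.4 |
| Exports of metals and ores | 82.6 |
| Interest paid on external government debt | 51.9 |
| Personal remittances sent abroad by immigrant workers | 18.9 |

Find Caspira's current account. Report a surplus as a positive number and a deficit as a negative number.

Goods: 265.4 - 61.5 - 109.4 + 82.6 - 76.6 = 100.5
Services: 17.2 + 28.4 - 43.1 - 26.0 = -23.5
Primary income: -44.4 - 51.9 + 26.7 - 8.9 = -78.5
Secondary income: -18.9 + 22.9 = 4.0
Current account = 100.5 + (-23.5) + (-78.5) + 4.0 = 2.5
(Excluded from the current account — financial account: domestic pension funds' purchases of foreign equities 80.1, borrowing by resident firms from foreign banks 49.5.)

2.5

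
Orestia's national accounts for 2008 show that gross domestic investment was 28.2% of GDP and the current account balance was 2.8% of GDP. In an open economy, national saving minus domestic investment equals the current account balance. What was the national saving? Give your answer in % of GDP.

31.0

S - I = CA (net lending to the rest of the world).
S = I + CA = 28.2 + 2.8 = 31.0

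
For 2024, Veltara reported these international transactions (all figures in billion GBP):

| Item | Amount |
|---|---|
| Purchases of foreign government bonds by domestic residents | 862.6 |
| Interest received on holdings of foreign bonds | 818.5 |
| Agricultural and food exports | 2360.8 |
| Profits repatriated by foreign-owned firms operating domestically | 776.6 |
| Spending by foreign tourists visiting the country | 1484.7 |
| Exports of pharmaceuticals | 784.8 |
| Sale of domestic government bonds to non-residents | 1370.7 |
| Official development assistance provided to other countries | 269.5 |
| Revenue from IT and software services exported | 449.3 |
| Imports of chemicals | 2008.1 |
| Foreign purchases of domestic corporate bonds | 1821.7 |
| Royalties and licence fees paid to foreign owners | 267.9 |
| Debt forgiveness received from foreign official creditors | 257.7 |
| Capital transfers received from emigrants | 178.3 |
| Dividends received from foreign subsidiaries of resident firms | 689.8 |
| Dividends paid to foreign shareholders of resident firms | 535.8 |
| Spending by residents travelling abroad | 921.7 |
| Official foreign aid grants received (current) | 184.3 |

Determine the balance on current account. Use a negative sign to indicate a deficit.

1992.6

Goods: 784.8 - 2008.1 + 2360.8 = 1137.5
Services: -921.7 + 449.3 + 1484.7 - 267.9 = 744.4
Primary income: 818.5 - 535.8 + 689.8 - 776.6 = 195.9
Secondary income: -269.5 + 184.3 = -85.2
Current account = 1137.5 + 744.4 + 195.9 + (-85.2) = 1992.6
(Excluded from the current account — financial account: purchases of foreign government bonds by domestic residents 862.6, sale of domestic government bonds to non-residents 1370.7, foreign purchases of domestic corporate bonds 1821.7; capital account: debt forgiveness received from foreign official creditors 257.7, capital transfers received from emigrants 178.3.)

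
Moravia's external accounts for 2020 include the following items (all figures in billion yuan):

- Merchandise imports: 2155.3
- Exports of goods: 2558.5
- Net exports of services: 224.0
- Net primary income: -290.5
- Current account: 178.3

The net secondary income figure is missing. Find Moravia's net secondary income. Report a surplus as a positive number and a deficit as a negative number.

-158.4

Current account = goods balance + services balance + net primary income + net secondary income
Sum of the known components = 336.7
Net secondary income = CA - (known components) = 178.3 - 336.7 = -158.4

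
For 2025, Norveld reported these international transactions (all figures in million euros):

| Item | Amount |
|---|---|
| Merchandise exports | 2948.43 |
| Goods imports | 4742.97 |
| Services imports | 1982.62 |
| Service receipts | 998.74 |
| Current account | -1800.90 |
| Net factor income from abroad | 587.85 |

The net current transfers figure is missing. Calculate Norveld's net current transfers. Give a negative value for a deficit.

Current account = goods balance + services balance + net primary income + net secondary income
Sum of the known components = -2190.57
Net current transfers = CA - (known components) = -1800.90 - (-2190.57) = 389.67

389.67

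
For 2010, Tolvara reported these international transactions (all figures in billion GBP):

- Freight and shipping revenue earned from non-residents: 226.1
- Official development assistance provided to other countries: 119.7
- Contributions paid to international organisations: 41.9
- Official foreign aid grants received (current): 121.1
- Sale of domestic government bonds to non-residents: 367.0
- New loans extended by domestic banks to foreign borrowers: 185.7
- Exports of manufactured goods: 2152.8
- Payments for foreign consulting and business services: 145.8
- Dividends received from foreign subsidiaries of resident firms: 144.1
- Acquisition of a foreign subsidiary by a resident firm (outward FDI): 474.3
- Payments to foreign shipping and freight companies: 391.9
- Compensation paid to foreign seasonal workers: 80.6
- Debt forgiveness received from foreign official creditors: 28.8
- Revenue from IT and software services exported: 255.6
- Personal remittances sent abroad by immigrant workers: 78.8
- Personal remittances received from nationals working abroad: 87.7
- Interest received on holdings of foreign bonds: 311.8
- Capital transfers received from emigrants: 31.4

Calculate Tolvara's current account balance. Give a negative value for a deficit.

Goods: 2152.8
Services: -145.8 + 226.1 + 255.6 - 391.9 = -56.0
Primary income: 311.8 - 80.6 + 144.1 = 375.3
Secondary income: -119.7 - 41.9 + 87.7 + 121.1 - 78.8 = -31.6
Current account = 2152.8 + (-56.0) + 375.3 + (-31.6) = 2440.5
(Excluded from the current account — financial account: sale of domestic government bonds to non-residents 367.0, new loans extended by domestic banks to foreign borrowers 185.7, acquisition of a foreign subsidiary by a resident firm (outward FDI) 474.3; capital account: debt forgiveness received from foreign official creditors 28.8, capital transfers received from emigrants 31.4.)

2440.5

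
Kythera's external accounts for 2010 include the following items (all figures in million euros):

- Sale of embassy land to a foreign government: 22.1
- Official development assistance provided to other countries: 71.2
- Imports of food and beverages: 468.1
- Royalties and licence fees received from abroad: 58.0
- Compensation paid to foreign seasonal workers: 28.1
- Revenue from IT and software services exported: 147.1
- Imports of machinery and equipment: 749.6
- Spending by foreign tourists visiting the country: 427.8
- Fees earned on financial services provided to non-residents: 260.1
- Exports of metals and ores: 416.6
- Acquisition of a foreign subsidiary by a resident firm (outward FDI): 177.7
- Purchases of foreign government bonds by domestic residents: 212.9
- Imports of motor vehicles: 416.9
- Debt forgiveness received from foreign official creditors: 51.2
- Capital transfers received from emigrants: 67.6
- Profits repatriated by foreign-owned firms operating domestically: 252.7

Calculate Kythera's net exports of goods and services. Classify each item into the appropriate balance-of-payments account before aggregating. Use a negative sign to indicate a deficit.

-325.0

Goods: -416.9 - 468.1 + 416.6 - 749.6 = -1218.0
Services: 260.1 + 58.0 + 147.1 + 427.8 = 893.0
Trade balance = -1218.0 + 893.0 = -325.0
(Excluded from the trade balance — capital account: sale of embassy land to a foreign government 22.1, debt forgiveness received from foreign official creditors 51.2, capital transfers received from emigrants 67.6; secondary income: official development assistance provided to other countries 71.2; primary income: compensation paid to foreign seasonal workers 28.1, profits repatriated by foreign-owned firms operating domestically 252.7; financial account: acquisition of a foreign subsidiary by a resident firm (outward FDI) 177.7, purchases of foreign government bonds by domestic residents 212.9.)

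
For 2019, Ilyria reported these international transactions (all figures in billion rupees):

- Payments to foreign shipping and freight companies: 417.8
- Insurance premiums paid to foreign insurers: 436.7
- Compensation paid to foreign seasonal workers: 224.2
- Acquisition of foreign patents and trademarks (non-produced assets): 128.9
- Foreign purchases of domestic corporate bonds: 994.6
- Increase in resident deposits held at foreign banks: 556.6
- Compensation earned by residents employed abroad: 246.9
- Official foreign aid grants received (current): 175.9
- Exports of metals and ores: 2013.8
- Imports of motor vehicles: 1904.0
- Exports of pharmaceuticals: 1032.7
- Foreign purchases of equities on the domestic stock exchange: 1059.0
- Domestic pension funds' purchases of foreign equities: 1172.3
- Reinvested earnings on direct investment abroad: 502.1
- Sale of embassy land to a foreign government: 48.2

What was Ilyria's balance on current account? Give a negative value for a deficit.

Goods: 1032.7 - 1904.0 + 2013.8 = 1142.5
Services: -436.7 - 417.8 = -854.5
Primary income: 246.9 + 502.1 - 224.2 = 524.8
Secondary income: 175.9
Current account = 1142.5 + (-854.5) + 524.8 + 175.9 = 988.7
(Excluded from the current account — capital account: acquisition of foreign patents and trademarks (non-produced assets) 128.9, sale of embassy land to a foreign government 48.2; financial account: foreign purchases of domestic corporate bonds 994.6, increase in resident deposits held at foreign banks 556.6, foreign purchases of equities on the domestic stock exchange 1059.0, domestic pension funds' purchases of foreign equities 1172.3.)

988.7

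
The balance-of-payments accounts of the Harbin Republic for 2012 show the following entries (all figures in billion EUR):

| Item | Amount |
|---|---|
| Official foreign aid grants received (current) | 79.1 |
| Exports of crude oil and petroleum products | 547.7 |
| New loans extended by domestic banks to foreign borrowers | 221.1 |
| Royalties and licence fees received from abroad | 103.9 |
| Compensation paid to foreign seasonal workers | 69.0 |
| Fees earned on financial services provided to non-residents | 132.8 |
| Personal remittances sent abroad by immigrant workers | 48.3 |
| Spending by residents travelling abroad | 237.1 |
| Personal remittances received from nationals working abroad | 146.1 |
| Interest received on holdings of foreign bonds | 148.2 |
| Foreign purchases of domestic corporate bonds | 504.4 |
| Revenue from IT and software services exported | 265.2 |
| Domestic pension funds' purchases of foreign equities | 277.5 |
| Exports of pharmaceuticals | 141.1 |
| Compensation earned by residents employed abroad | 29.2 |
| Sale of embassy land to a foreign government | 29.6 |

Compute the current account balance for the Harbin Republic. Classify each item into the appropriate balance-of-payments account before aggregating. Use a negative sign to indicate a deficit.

1238.9

Goods: 141.1 + 547.7 = 688.8
Services: 132.8 + 265.2 + 103.9 - 237.1 = 264.8
Primary income: 148.2 - 69.0 + 29.2 = 108.4
Secondary income: 146.1 - 48.3 + 79.1 = 176.9
Current account = 688.8 + 264.8 + 108.4 + 176.9 = 1238.9
(Excluded from the current account — financial account: new loans extended by domestic banks to foreign borrowers 221.1, foreign purchases of domestic corporate bonds 504.4, domestic pension funds' purchases of foreign equities 277.5; capital account: sale of embassy land to a foreign government 29.6.)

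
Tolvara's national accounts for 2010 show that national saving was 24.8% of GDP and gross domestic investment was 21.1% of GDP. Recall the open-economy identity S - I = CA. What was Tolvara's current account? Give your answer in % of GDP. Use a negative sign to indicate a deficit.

3.7

CA = S - I = 24.8 - 21.1 = 3.7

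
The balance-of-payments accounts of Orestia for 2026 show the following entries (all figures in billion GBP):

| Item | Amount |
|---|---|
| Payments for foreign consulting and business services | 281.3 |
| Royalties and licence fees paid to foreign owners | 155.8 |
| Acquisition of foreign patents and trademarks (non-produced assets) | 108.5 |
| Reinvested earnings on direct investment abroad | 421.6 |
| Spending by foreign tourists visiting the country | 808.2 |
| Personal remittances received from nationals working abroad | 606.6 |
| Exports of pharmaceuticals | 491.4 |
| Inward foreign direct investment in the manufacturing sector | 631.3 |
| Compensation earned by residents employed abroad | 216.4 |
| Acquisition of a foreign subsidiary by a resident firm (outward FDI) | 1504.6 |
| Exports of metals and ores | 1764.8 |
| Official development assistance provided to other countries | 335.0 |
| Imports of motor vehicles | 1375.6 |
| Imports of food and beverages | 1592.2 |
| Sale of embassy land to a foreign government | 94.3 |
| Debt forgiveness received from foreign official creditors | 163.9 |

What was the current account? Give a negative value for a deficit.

569.1

Goods: 491.4 - 1375.6 + 1764.8 - 1592.2 = -711.6
Services: -155.8 + 808.2 - 281.3 = 371.1
Primary income: 421.6 + 216.4 = 638.0
Secondary income: 606.6 - 335.0 = 271.6
Current account = (-711.6) + 371.1 + 638.0 + 271.6 = 569.1
(Excluded from the current account — capital account: acquisition of foreign patents and trademarks (non-produced assets) 108.5, sale of embassy land to a foreign government 94.3, debt forgiveness received from foreign official creditors 163.9; financial account: inward foreign direct investment in the manufacturing sector 631.3, acquisition of a foreign subsidiary by a resident firm (outward FDI) 1504.6.)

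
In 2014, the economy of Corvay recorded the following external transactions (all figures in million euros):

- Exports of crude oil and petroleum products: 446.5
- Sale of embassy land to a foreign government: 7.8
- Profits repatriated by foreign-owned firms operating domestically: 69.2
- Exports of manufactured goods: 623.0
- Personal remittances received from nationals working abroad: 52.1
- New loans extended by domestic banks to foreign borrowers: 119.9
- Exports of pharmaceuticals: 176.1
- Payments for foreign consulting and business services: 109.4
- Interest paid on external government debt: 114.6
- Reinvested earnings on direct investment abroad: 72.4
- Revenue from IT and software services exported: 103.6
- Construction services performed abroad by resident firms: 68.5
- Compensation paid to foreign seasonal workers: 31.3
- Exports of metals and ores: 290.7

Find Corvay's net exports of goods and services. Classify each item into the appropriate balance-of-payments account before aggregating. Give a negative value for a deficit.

1599.0

Goods: 176.1 + 623.0 + 446.5 + 290.7 = 1536.3
Services: 103.6 - 109.4 + 68.5 = 62.7
Trade balance = 1536.3 + 62.7 = 1599.0
(Excluded from the trade balance — capital account: sale of embassy land to a foreign government 7.8; primary income: profits repatriated by foreign-owned firms operating domestically 69.2, interest paid on external government debt 114.6, reinvested earnings on direct investment abroad 72.4, compensation paid to foreign seasonal workers 31.3; secondary income: personal remittances received from nationals working abroad 52.1; financial account: new loans extended by domestic banks to foreign borrowers 119.9.)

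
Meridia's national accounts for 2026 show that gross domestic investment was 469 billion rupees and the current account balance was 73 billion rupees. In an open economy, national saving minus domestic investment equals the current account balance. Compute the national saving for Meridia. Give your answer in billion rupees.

S - I = CA (net lending to the rest of the world).
S = I + CA = 469 + 73 = 542

542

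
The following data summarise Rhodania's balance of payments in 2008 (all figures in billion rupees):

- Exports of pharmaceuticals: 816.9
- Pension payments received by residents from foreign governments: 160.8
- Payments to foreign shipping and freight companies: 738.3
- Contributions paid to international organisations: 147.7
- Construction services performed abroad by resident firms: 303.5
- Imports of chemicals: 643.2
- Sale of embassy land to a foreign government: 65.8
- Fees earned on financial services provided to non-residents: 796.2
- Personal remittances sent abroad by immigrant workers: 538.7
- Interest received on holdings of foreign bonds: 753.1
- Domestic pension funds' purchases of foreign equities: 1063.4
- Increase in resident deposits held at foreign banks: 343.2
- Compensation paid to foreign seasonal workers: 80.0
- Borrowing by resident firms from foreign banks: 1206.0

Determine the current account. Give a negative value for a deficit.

682.6

Goods: -643.2 + 816.9 = 173.7
Services: 796.2 + 303.5 - 738.3 = 361.4
Primary income: -80.0 + 753.1 = 673.1
Secondary income: -147.7 - 538.7 + 160.8 = -525.6
Current account = 173.7 + 361.4 + 673.1 + (-525.6) = 682.6
(Excluded from the current account — capital account: sale of embassy land to a foreign government 65.8; financial account: domestic pension funds' purchases of foreign equities 1063.4, increase in resident deposits held at foreign banks 343.2, borrowing by resident firms from foreign banks 1206.0.)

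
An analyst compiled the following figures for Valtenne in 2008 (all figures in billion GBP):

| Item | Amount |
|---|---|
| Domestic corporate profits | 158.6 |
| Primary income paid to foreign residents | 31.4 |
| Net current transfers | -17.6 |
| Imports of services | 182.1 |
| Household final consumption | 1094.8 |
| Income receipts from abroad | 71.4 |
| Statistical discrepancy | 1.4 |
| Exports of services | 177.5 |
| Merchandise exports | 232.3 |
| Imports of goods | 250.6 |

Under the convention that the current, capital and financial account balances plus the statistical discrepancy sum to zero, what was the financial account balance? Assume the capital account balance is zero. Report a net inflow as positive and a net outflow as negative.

Goods balance = 232.3 - 250.6 = -18.3
Services balance = 177.5 - 182.1 = -4.6
Trade balance (goods + services) = -18.3 + (-4.6) = -22.9
Net primary income = 71.4 - 31.4 = 40.0
Net secondary income = -17.6
Current account = -22.9 + 40.0 + (-17.6) = -0.5
Financial account = -(-0.5 + 1.4) = -0.9

-0.9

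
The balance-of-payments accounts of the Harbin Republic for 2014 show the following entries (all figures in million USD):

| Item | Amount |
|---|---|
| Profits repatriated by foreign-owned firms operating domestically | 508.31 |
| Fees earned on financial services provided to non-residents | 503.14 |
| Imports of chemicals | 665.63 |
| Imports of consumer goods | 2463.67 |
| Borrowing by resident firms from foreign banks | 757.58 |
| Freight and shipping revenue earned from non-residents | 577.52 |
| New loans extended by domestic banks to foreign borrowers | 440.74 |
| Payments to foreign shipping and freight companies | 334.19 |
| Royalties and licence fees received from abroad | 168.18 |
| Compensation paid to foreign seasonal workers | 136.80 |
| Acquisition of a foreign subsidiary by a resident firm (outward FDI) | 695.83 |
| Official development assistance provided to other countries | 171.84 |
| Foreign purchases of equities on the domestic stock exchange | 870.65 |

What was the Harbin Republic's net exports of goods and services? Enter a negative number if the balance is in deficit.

Goods: -665.63 - 2463.67 = -3129.30
Services: 503.14 + 577.52 + 168.18 - 334.19 = 914.65
Trade balance = -3129.30 + 914.65 = -2214.65
(Excluded from the trade balance — primary income: profits repatriated by foreign-owned firms operating domestically 508.31, compensation paid to foreign seasonal workers 136.80; financial account: borrowing by resident firms from foreign banks 757.58, new loans extended by domestic banks to foreign borrowers 440.74, acquisition of a foreign subsidiary by a resident firm (outward FDI) 695.83, foreign purchases of equities on the domestic stock exchange 870.65; secondary income: official development assistance provided to other countries 171.84.)

-2214.65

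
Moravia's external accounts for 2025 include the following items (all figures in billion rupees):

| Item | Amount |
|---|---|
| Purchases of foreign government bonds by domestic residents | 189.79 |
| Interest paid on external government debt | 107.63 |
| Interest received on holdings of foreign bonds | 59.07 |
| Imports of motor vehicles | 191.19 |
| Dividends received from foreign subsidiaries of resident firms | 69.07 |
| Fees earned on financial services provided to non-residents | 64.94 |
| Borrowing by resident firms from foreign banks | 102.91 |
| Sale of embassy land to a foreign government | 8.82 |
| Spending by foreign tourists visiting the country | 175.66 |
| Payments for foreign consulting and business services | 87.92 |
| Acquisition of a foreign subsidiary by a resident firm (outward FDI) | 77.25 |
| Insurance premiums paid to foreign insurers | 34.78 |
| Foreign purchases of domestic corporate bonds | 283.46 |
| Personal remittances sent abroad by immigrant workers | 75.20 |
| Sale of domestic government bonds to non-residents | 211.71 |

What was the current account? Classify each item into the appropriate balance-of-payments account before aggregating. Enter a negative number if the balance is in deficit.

Goods: -191.19
Services: -87.92 - 34.78 + 175.66 + 64.94 = 117.90
Primary income: 69.07 - 107.63 + 59.07 = 20.51
Secondary income: -75.20
Current account = (-191.19) + 117.90 + 20.51 + (-75.20) = -127.98
(Excluded from the current account — financial account: purchases of foreign government bonds by domestic residents 189.79, borrowing by resident firms from foreign banks 102.91, acquisition of a foreign subsidiary by a resident firm (outward FDI) 77.25, foreign purchases of domestic corporate bonds 283.46, sale of domestic government bonds to non-residents 211.71; capital account: sale of embassy land to a foreign government 8.82.)

-127.98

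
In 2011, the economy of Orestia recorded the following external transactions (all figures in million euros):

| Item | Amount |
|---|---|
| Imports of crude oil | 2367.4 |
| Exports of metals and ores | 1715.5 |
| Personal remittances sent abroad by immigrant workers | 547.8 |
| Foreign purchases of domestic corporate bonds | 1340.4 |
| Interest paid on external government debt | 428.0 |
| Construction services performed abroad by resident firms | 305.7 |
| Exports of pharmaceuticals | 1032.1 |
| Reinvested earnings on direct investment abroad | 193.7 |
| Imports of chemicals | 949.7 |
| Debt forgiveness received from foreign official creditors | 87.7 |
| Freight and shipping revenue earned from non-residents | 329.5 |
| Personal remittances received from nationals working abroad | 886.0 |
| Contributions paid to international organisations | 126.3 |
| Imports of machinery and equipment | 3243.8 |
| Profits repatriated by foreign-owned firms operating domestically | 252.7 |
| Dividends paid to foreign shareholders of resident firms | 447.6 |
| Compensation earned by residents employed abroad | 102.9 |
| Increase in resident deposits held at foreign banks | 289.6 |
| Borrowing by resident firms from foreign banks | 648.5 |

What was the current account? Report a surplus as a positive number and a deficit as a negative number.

Goods: 1715.5 + 1032.1 - 2367.4 - 3243.8 - 949.7 = -3813.3
Services: 305.7 + 329.5 = 635.2
Primary income: -428.0 - 252.7 + 102.9 + 193.7 - 447.6 = -831.7
Secondary income: -126.3 - 547.8 + 886.0 = 211.9
Current account = (-3813.3) + 635.2 + (-831.7) + 211.9 = -3797.9
(Excluded from the current account — financial account: foreign purchases of domestic corporate bonds 1340.4, increase in resident deposits held at foreign banks 289.6, borrowing by resident firms from foreign banks 648.5; capital account: debt forgiveness received from foreign official creditors 87.7.)

-3797.9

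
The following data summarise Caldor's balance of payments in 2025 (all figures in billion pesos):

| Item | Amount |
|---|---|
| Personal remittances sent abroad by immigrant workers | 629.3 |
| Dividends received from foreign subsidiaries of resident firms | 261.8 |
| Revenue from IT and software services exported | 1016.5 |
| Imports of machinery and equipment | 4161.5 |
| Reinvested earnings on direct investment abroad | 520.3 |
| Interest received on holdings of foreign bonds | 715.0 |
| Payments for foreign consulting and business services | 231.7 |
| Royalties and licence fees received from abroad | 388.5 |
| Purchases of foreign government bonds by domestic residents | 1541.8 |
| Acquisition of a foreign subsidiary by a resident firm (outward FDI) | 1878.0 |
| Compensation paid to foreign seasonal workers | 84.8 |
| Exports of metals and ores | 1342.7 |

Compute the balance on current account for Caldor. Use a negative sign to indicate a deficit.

Goods: -4161.5 + 1342.7 = -2818.8
Services: 1016.5 + 388.5 - 231.7 = 1173.3
Primary income: 520.3 - 84.8 + 261.8 + 715.0 = 1412.3
Secondary income: -629.3
Current account = (-2818.8) + 1173.3 + 1412.3 + (-629.3) = -862.5
(Excluded from the current account — financial account: purchases of foreign government bonds by domestic residents 1541.8, acquisition of a foreign subsidiary by a resident firm (outward FDI) 1878.0.)

-862.5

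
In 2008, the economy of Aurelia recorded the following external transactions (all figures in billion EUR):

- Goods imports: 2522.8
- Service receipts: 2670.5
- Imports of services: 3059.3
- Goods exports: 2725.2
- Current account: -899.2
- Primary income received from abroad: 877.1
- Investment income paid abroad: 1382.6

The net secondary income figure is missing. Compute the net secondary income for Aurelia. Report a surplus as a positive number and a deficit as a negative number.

-207.3

Current account = goods balance + services balance + net primary income + net secondary income
Sum of the known components = -691.9
Net secondary income = CA - (known components) = -899.2 - (-691.9) = -207.3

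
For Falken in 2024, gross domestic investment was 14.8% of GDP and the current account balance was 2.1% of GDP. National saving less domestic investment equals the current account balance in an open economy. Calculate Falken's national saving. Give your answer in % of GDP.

16.9

S - I = CA (net lending to the rest of the world).
S = I + CA = 14.8 + 2.1 = 16.9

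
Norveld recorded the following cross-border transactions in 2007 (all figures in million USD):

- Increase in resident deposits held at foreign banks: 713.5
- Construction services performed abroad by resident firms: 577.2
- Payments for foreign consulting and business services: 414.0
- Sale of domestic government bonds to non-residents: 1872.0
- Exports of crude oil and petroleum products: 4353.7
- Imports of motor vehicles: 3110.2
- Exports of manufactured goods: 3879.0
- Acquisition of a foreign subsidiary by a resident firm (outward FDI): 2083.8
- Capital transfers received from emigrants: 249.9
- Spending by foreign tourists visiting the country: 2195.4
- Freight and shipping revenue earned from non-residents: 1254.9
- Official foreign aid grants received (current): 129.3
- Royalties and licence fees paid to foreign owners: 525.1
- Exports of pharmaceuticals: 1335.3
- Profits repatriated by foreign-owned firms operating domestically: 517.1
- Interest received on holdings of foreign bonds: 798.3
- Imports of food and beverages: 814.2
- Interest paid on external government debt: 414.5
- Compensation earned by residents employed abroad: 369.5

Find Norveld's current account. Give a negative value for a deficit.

9097.5

Goods: -814.2 + 3879.0 + 1335.3 + 4353.7 - 3110.2 = 5643.6
Services: -525.1 + 1254.9 - 414.0 + 2195.4 + 577.2 = 3088.4
Primary income: -517.1 + 798.3 - 414.5 + 369.5 = 236.2
Secondary income: 129.3
Current account = 5643.6 + 3088.4 + 236.2 + 129.3 = 9097.5
(Excluded from the current account — financial account: increase in resident deposits held at foreign banks 713.5, sale of domestic government bonds to non-residents 1872.0, acquisition of a foreign subsidiary by a resident firm (outward FDI) 2083.8; capital account: capital transfers received from emigrants 249.9.)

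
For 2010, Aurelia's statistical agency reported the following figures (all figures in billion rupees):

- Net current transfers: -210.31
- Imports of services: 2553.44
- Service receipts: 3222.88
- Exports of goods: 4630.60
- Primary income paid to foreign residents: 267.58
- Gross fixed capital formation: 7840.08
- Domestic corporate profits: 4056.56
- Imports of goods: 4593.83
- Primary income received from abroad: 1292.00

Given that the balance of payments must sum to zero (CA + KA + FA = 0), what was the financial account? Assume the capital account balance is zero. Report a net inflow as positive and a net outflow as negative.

-1520.32

Goods balance = 4630.60 - 4593.83 = 36.77
Services balance = 3222.88 - 2553.44 = 669.44
Trade balance (goods + services) = 36.77 + 669.44 = 706.21
Net primary income = 1292.00 - 267.58 = 1024.42
Net secondary income = -210.31
Current account = 706.21 + 1024.42 + (-210.31) = 1520.32
Financial account = -(1520.32) = -1520.32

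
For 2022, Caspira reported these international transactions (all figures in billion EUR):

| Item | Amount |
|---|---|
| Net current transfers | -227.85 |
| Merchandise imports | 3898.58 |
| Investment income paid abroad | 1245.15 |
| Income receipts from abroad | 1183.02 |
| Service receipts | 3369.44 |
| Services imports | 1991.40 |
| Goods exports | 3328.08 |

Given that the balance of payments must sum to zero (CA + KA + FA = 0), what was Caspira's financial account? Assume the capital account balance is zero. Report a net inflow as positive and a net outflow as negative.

Goods balance = 3328.08 - 3898.58 = -570.50
Services balance = 3369.44 - 1991.40 = 1378.04
Trade balance (goods + services) = -570.50 + 1378.04 = 807.54
Net primary income = 1183.02 - 1245.15 = -62.13
Net secondary income = -227.85
Current account = 807.54 + (-62.13) + (-227.85) = 517.56
Financial account = -(517.56) = -517.56

-517.56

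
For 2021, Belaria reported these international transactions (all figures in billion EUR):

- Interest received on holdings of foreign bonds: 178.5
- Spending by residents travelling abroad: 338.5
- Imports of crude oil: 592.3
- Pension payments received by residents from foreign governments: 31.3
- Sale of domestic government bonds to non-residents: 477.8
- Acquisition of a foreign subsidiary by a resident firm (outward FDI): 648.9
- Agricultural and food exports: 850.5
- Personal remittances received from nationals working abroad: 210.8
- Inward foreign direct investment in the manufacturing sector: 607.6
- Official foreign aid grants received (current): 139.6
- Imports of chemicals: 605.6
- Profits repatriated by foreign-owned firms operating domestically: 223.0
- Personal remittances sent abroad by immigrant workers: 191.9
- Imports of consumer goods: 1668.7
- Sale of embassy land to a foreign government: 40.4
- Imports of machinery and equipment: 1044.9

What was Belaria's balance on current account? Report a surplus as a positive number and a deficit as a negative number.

Goods: 850.5 - 1668.7 - 592.3 - 605.6 - 1044.9 = -3061.0
Services: -338.5
Primary income: 178.5 - 223.0 = -44.5
Secondary income: -191.9 + 210.8 + 31.3 + 139.6 = 189.8
Current account = (-3061.0) + (-338.5) + (-44.5) + 189.8 = -3254.2
(Excluded from the current account — financial account: sale of domestic government bonds to non-residents 477.8, acquisition of a foreign subsidiary by a resident firm (outward FDI) 648.9, inward foreign direct investment in the manufacturing sector 607.6; capital account: sale of embassy land to a foreign government 40.4.)

-3254.2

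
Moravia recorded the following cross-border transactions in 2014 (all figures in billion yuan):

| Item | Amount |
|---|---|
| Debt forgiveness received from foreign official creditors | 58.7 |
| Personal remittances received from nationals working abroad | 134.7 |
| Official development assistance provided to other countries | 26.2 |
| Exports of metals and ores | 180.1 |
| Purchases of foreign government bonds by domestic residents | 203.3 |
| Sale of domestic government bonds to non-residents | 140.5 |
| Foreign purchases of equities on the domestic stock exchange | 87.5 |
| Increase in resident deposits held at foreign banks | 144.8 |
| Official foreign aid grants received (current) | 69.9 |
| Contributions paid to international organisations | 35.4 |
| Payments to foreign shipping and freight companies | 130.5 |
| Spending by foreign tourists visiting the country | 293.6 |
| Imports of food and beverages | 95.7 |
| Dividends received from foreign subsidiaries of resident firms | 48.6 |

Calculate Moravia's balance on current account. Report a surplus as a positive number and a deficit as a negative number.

439.1

Goods: -95.7 + 180.1 = 84.4
Services: 293.6 - 130.5 = 163.1
Primary income: 48.6
Secondary income: 134.7 + 69.9 - 26.2 - 35.4 = 143.0
Current account = 84.4 + 163.1 + 48.6 + 143.0 = 439.1
(Excluded from the current account — capital account: debt forgiveness received from foreign official creditors 58.7; financial account: purchases of foreign government bonds by domestic residents 203.3, sale of domestic government bonds to non-residents 140.5, foreign purchases of equities on the domestic stock exchange 87.5, increase in resident deposits held at foreign banks 144.8.)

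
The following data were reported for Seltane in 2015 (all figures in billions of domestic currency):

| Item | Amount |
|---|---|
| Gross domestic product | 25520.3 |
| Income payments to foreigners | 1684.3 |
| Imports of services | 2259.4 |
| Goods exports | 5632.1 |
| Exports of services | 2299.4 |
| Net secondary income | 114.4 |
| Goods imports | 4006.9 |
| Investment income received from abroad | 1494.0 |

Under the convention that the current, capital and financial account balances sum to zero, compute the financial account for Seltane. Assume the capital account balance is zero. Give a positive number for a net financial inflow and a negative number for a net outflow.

-1589.3

Goods balance = 5632.1 - 4006.9 = 1625.2
Services balance = 2299.4 - 2259.4 = 40.0
Trade balance (goods + services) = 1625.2 + 40.0 = 1665.2
Net primary income = 1494.0 - 1684.3 = -190.3
Net secondary income = 114.4
Current account = 1665.2 + (-190.3) + 114.4 = 1589.3
Financial account = -(1589.3) = -1589.3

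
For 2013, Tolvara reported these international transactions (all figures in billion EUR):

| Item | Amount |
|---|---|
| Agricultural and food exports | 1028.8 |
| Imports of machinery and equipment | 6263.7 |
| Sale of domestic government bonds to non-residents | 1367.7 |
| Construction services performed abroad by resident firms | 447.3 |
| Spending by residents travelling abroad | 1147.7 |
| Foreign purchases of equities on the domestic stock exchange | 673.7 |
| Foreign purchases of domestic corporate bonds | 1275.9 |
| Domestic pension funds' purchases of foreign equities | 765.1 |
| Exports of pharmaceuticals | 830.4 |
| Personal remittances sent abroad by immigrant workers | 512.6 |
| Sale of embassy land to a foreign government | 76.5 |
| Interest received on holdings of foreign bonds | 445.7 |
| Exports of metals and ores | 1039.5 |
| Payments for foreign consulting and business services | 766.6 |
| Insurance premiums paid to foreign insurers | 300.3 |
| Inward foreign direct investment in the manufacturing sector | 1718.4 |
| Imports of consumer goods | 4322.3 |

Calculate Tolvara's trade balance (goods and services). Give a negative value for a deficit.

Goods: 1028.8 - 4322.3 - 6263.7 + 830.4 + 1039.5 = -7687.3
Services: -1147.7 - 766.6 + 447.3 - 300.3 = -1767.3
Trade balance = -7687.3 + (-1767.3) = -9454.6
(Excluded from the trade balance — financial account: sale of domestic government bonds to non-residents 1367.7, foreign purchases of equities on the domestic stock exchange 673.7, foreign purchases of domestic corporate bonds 1275.9, domestic pension funds' purchases of foreign equities 765.1, inward foreign direct investment in the manufacturing sector 1718.4; secondary income: personal remittances sent abroad by immigrant workers 512.6; capital account: sale of embassy land to a foreign government 76.5; primary income: interest received on holdings of foreign bonds 445.7.)

-9454.6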